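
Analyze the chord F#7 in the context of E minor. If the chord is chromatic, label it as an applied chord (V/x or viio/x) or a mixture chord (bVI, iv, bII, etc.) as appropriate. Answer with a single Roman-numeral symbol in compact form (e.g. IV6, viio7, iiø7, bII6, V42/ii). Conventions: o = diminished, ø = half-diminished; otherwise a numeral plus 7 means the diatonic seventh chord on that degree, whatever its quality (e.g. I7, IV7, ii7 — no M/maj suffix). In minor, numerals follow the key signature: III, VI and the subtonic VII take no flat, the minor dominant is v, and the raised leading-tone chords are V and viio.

The pitches F#-A#-C#-E form a dominant seventh chord rooted on F#.
F# is not a diatonic chord root with this quality in E minor, but it lies a perfect fifth above B (V), so the chord functions as an applied dominant of V.

V7/V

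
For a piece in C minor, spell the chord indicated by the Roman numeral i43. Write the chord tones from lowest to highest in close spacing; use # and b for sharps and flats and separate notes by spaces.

G Bb C Eb

The numeral's case and figure indicate a minor seventh chord. In C minor its root, the tonic, is C.
Stacking thirds from C gives C-Eb-G-Bb.
With the 43 figure the chord is in second inversion; from the bass G upward in close position it reads G-Bb-C-Eb.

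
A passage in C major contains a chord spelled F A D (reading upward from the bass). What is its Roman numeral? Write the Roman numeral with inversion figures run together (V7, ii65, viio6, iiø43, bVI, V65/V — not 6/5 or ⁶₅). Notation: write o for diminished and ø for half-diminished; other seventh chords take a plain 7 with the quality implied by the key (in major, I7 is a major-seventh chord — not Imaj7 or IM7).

The pitches D-F-A form a minor triad rooted on D.
In C major, D is the supertonic; the diatonic minor triad there is ii.
With F in the bass the chord is in first inversion, so the figured bass is 6.

ii6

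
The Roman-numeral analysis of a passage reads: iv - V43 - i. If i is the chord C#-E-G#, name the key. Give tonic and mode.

C# minor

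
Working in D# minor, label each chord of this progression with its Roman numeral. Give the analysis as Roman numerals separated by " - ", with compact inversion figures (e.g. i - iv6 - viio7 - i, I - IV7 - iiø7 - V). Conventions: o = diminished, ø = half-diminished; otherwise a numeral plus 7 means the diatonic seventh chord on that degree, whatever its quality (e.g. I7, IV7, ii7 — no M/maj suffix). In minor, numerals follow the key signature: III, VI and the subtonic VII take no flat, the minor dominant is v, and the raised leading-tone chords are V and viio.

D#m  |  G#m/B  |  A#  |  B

i - iv6 - V - VI

D#m has root D#, degree 1 in D# minor, so i.
G#m/B: root G# is the subdominant; minor triad there is iv6.
A# has root A#, degree 5 in D# minor, so V.
B: major triad on B = scale degree 6 → VI.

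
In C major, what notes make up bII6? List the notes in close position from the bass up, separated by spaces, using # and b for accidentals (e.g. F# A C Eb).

F Ab Db

Scale degree 2 in C major is D; lowering it a half step gives Db. bII6 is the Neapolitan sixth — a major triad on the lowered second degree, here in its customary first inversion.
So the chord is Db-F-Ab, a major triad.
The figured bass 6 indicates first inversion, placing the third (F) in the bass: F-Ab-Db.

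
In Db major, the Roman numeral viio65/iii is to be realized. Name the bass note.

The applied chord viio65/iii is rooted on E: E-G-Bb-Db.
The figure 65 means first inversion — the third is in the bass.

G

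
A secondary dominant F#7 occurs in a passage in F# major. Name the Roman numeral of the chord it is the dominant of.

IV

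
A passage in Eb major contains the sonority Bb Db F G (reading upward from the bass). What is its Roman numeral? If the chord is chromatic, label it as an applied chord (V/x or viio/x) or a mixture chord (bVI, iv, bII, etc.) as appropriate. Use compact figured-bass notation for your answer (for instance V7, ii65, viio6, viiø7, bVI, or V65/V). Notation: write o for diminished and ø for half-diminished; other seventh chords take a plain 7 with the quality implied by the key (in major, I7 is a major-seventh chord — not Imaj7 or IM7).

The pitches G-Bb-Db-F form a half-diminished seventh chord rooted on G.
G sits a half step below Ab (IV in Eb major); a diminished chord there is the applied leading-tone chord of IV.
With Bb in the bass the chord is in first inversion, so the figured bass is 65.

viiø65/IV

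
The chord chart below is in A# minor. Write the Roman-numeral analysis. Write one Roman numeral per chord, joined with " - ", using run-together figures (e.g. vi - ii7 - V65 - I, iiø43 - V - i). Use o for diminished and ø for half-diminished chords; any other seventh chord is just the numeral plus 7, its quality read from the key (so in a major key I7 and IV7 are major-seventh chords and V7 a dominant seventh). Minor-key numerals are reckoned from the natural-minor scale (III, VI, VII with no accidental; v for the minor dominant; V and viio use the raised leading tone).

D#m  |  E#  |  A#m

iv - V - i

D#m: minor triad on D# = scale degree 4 → iv.
E# has root E#, degree 5 in A# minor, so V.
A#m has root A#, degree 1 in A# minor, so i.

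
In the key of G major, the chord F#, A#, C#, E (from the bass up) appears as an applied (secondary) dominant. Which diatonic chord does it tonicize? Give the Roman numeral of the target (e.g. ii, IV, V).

iii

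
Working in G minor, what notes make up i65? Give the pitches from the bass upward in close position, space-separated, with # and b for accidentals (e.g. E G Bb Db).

Bb D F G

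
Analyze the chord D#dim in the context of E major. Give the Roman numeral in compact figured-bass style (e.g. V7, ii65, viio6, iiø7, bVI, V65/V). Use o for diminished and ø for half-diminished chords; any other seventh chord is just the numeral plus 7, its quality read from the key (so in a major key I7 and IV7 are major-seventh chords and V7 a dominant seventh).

viio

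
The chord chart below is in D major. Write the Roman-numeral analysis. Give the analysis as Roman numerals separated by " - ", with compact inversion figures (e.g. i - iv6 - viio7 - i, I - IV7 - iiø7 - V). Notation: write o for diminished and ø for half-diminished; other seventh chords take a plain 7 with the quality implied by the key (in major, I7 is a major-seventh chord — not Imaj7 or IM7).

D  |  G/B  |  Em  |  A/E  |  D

D: major triad on D = scale degree 1 → I.
G/B has root G, degree 4 in D major, so IV6.
Em has root E, degree 2 in D major, so ii.
A/E has root A, degree 5 in D major, so V64.
D has root D, degree 1 in D major, so I.

I - IV6 - ii - V64 - I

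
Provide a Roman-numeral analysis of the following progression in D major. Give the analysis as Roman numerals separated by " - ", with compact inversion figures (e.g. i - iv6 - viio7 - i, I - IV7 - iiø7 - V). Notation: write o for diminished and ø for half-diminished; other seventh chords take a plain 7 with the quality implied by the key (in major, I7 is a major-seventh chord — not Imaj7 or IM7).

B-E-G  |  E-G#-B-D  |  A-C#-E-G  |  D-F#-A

ii64 - V7/V - V7 - I

B-E-G has root E, degree 2 in D major, so ii64.
E-G#-B-D is the secondary dominant of V (dominant seventh chord on E): V7/V.
A-C#-E-G has root A, degree 5 in D major, so V7.
D-F#-A: major triad on D = scale degree 1 → I.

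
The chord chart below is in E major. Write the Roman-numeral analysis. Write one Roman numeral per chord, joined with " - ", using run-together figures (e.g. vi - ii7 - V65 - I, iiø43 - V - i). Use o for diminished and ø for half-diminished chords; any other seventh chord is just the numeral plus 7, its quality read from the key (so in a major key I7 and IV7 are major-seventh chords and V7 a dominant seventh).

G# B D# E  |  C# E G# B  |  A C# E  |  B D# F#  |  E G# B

I65 - vi7 - IV - V - I

G#-B-D#-E: major seventh chord on E = scale degree 1 → I65.
C#-E-G#-B: minor seventh chord on C# = scale degree 6 → vi7.
A-C#-E has root A, degree 4 in E major, so IV.
B-D#-F#: root B is the dominant; major triad there is V.
E-G#-B has root E, degree 1 in E major, so I.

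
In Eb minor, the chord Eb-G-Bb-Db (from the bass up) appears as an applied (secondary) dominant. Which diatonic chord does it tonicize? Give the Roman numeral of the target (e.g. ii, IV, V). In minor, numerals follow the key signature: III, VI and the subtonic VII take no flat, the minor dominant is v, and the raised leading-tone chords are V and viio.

iv

The chord is a dominant seventh chord on Eb.
A dominant resolves down a perfect fifth: Eb → Ab. In Eb minor, Ab is scale degree 4, i.e. iv.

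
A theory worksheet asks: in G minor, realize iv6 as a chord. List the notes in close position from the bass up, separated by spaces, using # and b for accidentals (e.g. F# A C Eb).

In G minor, the subdominant is C, and the diatonic chord built there is a minor triad.
That chord is spelled C-Eb-G.
With the 6 figure the chord is in first inversion; from the bass Eb upward in close position it reads Eb-G-C.

Eb G C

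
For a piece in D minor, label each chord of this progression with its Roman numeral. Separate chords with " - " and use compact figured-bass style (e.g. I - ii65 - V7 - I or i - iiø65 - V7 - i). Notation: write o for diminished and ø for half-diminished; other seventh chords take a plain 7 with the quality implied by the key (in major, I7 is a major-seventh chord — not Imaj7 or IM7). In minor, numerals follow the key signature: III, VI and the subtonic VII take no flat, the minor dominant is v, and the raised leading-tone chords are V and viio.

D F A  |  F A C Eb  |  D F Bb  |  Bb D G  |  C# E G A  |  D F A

i - V7/VI - VI6 - iv6 - V65 - i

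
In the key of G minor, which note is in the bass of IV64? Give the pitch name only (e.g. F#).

IV in G minor has root C; the chord is C-E-G.
The figure 64 means second inversion — the fifth is in the bass.

G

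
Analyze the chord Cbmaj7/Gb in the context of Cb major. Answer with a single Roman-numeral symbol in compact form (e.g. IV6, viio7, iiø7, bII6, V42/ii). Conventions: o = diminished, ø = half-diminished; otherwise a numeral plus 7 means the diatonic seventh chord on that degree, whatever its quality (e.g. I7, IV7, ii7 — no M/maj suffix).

The pitches Cb-Eb-Gb-Bb form a major seventh chord rooted on Cb.
Cb is scale degree 1 in Cb major, and a major seventh chord on that degree is written I7.
With Gb in the bass the chord is in second inversion, so the figured bass is 43.

I43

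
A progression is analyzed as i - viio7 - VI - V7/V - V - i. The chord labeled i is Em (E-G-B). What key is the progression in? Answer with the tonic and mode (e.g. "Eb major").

E minor

The anchor chord is a minor triad on E, labeled i.
If E is scale degree 1 and the mode makes that degree carry a minor triad, the tonic is E and the mode is minor.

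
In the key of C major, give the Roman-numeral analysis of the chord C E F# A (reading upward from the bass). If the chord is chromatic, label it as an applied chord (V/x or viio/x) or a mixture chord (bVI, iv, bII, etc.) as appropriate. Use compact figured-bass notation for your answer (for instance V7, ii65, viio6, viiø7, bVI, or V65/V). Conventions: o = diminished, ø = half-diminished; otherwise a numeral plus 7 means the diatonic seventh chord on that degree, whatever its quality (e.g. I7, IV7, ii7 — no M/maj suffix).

viiø43/V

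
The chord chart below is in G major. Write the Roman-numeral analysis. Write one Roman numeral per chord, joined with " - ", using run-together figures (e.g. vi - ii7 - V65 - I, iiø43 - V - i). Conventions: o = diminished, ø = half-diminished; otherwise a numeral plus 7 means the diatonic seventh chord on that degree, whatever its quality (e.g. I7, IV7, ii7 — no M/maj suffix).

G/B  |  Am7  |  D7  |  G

G/B: root G is the tonic; major triad there is I6.
Am7: minor seventh chord on A = scale degree 2 → ii7.
D7 has root D, degree 5 in G major, so V7.
G: root G is the tonic; major triad there is I.

I6 - ii7 - V7 - I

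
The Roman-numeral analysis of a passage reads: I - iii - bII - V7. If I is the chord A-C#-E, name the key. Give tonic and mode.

A major

The anchor chord is a major triad on A, labeled I.
If A is scale degree 1 and the mode makes that degree carry a major triad, the tonic is A and the mode is major.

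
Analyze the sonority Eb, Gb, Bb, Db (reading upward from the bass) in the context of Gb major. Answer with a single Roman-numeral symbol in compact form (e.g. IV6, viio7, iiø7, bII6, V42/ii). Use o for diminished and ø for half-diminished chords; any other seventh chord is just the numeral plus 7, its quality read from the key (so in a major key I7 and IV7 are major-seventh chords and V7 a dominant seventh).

The pitches Eb-Gb-Bb-Db form a minor seventh chord rooted on Eb.
Eb is scale degree 6 in Gb major, and a minor seventh chord on that degree is written vi7.

vi7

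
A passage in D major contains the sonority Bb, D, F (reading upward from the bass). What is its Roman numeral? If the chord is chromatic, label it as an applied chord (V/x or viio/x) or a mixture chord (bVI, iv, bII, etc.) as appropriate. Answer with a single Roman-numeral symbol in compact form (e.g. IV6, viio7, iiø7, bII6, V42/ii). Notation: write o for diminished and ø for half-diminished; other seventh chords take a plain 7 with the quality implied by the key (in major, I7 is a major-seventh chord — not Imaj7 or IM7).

bVI

Stacked in thirds the chord is Bb-D-F: a major triad on Bb.
Bb is the lowered sixth degree of D major (diatonic 6 would be B). This is a major triad on the lowered sixth degree, borrowed from the parallel minor.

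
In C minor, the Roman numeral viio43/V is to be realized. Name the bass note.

The applied chord viio43/V is rooted on F#: F#-A-C-Eb.
The figure 43 means second inversion — the fifth is in the bass.

C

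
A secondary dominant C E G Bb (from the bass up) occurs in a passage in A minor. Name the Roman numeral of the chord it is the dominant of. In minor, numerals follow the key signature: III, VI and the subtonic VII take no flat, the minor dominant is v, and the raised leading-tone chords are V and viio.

VI

The chord is a dominant seventh chord on C.
A dominant resolves down a perfect fifth: C → F. In A minor, F is scale degree 6, i.e. VI.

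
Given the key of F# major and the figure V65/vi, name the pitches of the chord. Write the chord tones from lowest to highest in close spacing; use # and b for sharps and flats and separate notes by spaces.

V65/vi is a secondary dominant — the dominant seventh of vi. vi in F# major is D#, so the applied chord's root is A#, a perfect fifth above.
Building a dominant seventh chord on A# gives A#-C##-E#-G#.
With the 65 figure the chord is in first inversion; from the bass C## upward in close position it reads C##-E#-G#-A#.

C## E# G# A#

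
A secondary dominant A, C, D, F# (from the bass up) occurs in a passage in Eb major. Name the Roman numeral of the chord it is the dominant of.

iii

The chord is a dominant seventh chord on D.
A dominant resolves down a perfect fifth: D → G. In Eb major, G is scale degree 3, i.e. iii.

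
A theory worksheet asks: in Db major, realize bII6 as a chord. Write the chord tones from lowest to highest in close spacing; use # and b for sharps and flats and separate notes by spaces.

bII6 is the Neapolitan sixth — a major triad on the lowered second degree, here in its customary first inversion. In Db major that root is Ebb.
So the chord is Ebb-Gb-Bbb.
The figured bass 6 indicates first inversion, placing the third (Gb) in the bass: Gb-Bbb-Ebb.

Gb Bbb Ebb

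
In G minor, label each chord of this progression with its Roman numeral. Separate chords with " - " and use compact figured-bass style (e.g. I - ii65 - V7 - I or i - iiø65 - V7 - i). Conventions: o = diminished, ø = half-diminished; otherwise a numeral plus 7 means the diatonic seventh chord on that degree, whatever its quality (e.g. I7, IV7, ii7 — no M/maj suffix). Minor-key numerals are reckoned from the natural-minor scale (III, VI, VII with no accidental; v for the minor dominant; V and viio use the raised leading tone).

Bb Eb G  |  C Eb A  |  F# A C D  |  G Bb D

Bb-Eb-G has root Eb, degree 6 in G minor, so VI64.
C-Eb-A: diminished triad on A = scale degree 2 → iio6.
F#-A-C-D: dominant seventh chord on D = scale degree 5 → V65.
G-Bb-D: minor triad on G = scale degree 1 → i.

VI64 - iio6 - V65 - i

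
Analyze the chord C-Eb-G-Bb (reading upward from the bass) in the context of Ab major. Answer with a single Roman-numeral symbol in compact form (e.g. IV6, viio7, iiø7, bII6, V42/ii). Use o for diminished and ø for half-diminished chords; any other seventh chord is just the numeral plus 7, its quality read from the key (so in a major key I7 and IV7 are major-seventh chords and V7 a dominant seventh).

iii7

The pitches C-Eb-G-Bb form a minor seventh chord rooted on C.
C is scale degree 3 in Ab major, and a minor seventh chord on that degree is written iii7.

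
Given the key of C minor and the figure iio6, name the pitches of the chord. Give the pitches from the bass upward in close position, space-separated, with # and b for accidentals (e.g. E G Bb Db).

F Ab D

The numeral's case and figure indicate a diminished triad. In C minor its root, the second degree, is D.
That chord is spelled D-F-Ab.
With the 6 figure the chord is in first inversion; from the bass F upward in close position it reads F-Ab-D.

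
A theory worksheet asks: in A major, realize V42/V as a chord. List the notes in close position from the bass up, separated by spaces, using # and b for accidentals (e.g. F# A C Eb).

A B D# F#

V42/V is a secondary dominant — the dominant seventh of V. V in A major is E, so the applied chord's root is B, a perfect fifth above.
Building a dominant seventh chord on B gives B-D#-F#-A.
With the 42 figure the chord is in third inversion; from the bass A upward in close position it reads A-B-D#-F#.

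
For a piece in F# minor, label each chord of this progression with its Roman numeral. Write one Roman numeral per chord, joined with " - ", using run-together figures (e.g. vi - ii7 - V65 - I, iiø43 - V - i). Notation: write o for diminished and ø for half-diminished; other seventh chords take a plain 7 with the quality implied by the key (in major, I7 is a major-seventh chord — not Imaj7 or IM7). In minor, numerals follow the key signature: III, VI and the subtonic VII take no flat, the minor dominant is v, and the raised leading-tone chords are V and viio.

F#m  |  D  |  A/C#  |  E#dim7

i - VI - III6 - viio7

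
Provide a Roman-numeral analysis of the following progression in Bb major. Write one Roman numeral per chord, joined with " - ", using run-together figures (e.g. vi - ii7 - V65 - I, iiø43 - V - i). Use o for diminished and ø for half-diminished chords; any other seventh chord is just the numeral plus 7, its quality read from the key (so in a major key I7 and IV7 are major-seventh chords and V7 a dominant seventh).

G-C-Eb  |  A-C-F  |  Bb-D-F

ii64 - V6 - I

G-C-Eb: root C is the supertonic; minor triad there is ii64.
A-C-F: root F is the dominant; major triad there is V6.
Bb-D-F: root Bb is the tonic; major triad there is I.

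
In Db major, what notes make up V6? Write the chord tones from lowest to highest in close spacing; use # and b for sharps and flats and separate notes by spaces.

C Eb Ab

In Db major, the fifth degree is Ab, and the diatonic chord built there is a major triad.
Stacking thirds from Ab gives Ab-C-Eb.
With the 6 figure the chord is in first inversion; from the bass C upward in close position it reads C-Eb-Ab.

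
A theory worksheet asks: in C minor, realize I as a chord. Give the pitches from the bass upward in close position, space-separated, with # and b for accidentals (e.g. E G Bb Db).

I is the major tonic (Picardy third), borrowed from the parallel major. In C minor that root is C.
So the chord is C-E-G, a major triad.

C E G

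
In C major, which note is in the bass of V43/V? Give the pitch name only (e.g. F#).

The applied chord V43/V is rooted on D: D-F#-A-C.
The figure 43 means second inversion — the fifth is in the bass.

A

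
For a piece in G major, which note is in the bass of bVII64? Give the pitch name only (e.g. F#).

C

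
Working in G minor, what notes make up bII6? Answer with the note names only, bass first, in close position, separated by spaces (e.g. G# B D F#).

C Eb Ab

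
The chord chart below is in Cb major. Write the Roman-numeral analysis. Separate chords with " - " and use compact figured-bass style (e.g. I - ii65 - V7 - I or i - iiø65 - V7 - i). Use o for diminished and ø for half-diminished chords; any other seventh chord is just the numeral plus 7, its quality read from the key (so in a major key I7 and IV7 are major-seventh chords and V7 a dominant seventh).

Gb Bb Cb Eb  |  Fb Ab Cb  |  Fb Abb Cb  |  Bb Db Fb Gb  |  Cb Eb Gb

Gb-Bb-Cb-Eb: major seventh chord on Cb = scale degree 1 → I43.
Fb-Ab-Cb has root Fb, degree 4 in Cb major, so IV.
Fb-Abb-Cb: Fb with this quality isn't in the key; it's iv, borrowed from the parallel minor.
Bb-Db-Fb-Gb: dominant seventh chord on Gb = scale degree 5 → V65.
Cb-Eb-Gb: root Cb is the tonic; major triad there is I.

I43 - IV - iv - V65 - I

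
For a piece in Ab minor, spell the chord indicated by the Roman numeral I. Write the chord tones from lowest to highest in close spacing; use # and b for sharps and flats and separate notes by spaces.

Scale degree 1 in Ab minor is Ab; here the chord built on it is altered to a major triad. I is the major tonic (Picardy third), borrowed from the parallel major.
So the chord is Ab-C-Eb, a major triad.

Ab C Eb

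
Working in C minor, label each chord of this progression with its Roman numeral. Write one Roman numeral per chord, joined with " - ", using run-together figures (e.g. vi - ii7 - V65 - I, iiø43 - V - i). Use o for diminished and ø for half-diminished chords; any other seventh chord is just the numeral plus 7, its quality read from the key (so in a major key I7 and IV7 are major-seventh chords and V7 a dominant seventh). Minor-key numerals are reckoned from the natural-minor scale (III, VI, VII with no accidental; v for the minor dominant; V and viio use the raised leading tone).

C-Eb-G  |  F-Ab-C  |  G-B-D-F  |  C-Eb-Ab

i - iv - V7 - VI6

C-Eb-G: root C is the tonic; minor triad there is i.
F-Ab-C: root F is the subdominant; minor triad there is iv.
G-B-D-F: dominant seventh chord on G = scale degree 5 → V7.
C-Eb-Ab: root Ab is the submediant; major triad there is VI6.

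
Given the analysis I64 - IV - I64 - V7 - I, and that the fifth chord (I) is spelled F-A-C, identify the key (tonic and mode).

F major

The chord F is a major triad rooted on F; its label is I.
If F is scale degree 1 and the mode makes that degree carry a major triad, the tonic is F and the mode is major.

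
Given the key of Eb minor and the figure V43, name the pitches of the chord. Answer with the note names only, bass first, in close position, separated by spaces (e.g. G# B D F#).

F Ab Bb D

In Eb minor, scale degree 5 is Bb. The dominant is major (leading tone raised), so V is a dominant seventh chord.
That chord is spelled Bb-D-F-Ab.
With the 43 figure the chord is in second inversion; from the bass F upward in close position it reads F-Ab-Bb-D.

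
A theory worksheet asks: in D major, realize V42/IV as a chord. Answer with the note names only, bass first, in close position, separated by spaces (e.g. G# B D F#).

C D F# A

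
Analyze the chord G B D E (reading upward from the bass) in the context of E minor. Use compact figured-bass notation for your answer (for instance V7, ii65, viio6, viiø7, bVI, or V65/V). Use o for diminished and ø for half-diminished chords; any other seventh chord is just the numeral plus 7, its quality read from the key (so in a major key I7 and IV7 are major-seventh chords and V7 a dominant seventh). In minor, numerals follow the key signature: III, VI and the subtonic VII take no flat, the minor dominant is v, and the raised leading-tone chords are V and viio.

i65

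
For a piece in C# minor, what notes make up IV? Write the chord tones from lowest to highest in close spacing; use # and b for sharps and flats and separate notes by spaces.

F# A# C#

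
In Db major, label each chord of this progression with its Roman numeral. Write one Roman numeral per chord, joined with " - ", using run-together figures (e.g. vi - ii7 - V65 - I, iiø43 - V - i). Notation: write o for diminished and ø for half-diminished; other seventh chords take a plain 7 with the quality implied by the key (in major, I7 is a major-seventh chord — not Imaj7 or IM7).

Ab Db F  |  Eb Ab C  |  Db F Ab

I64 - V64 - I

Ab-Db-F: major triad on Db = scale degree 1 → I64.
Eb-Ab-C: major triad on Ab = scale degree 5 → V64.
Db-F-Ab: major triad on Db = scale degree 1 → I.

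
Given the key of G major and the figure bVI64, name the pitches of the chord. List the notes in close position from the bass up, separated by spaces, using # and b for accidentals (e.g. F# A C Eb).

Scale degree 6 in G major is E; lowering it a half step gives Eb. bVI64 is a major triad on the lowered sixth degree, borrowed from the parallel minor.
So the chord is Eb-G-Bb, a major triad.
The figured bass 64 indicates second inversion, placing the fifth (Bb) in the bass: Bb-Eb-G.

Bb Eb G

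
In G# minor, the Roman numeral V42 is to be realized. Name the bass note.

V in G# minor has root D#; the chord is D#-F##-A#-C#.
The figure 42 means third inversion — the seventh is in the bass.

C#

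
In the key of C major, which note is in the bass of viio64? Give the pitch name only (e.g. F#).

viio in C major has root B; the chord is B-D-F.
The figure 64 means second inversion — the fifth is in the bass.

F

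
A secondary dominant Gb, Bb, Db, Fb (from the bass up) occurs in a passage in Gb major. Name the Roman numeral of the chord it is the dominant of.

IV

The chord is a dominant seventh chord on Gb.
A dominant resolves down a perfect fifth: Gb → Cb. In Gb major, Cb is scale degree 4, i.e. IV.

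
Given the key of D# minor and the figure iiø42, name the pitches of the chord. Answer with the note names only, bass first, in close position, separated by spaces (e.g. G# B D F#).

D# E# G# B

The numeral's case and figure indicate a half-diminished seventh chord. In D# minor its root, the supertonic, is E#.
Stacking thirds from E# gives E#-G#-B-D#.
With the 42 figure the chord is in third inversion; from the bass D# upward in close position it reads D#-E#-G#-B.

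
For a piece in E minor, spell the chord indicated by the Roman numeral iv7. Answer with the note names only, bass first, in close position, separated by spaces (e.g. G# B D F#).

A C E G

In E minor, the subdominant is A, and the diatonic chord built there is a minor seventh chord.
Stacking thirds from A gives A-C-E-G.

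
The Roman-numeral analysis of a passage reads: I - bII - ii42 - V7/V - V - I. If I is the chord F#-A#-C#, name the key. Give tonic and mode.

The anchor chord is a major triad on F#, labeled I.
If F# is scale degree 1 and the mode makes that degree carry a major triad, the tonic is F# and the mode is major.

F# major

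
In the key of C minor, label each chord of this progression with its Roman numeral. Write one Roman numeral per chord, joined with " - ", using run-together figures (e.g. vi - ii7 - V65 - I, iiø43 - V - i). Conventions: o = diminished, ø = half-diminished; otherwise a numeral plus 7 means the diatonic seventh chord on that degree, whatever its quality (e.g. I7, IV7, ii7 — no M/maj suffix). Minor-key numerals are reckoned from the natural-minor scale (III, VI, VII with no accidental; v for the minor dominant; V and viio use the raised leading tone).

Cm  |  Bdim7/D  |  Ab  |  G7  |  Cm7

Cm: minor triad on C = scale degree 1 → i.
Bdim7/D: root B is the leading tone; fully diminished seventh chord there is viio65.
Ab: major triad on Ab = scale degree 6 → VI.
G7: root G is the dominant; dominant seventh chord there is V7.
Cm7: minor seventh chord on C = scale degree 1 → i7.

i - viio65 - VI - V7 - i7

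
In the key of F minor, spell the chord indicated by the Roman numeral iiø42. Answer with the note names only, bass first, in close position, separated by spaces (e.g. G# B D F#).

F G Bb Db

The numeral's case and figure indicate a half-diminished seventh chord. In F minor its root, scale degree 2, is G.
Stacking thirds from G gives G-Bb-Db-F.
The figured bass 42 indicates third inversion, placing the seventh (F) in the bass: F-G-Bb-Db.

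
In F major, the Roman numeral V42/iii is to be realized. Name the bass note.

D

The applied chord V42/iii is rooted on E: E-G#-B-D.
The figure 42 means third inversion — the seventh is in the bass.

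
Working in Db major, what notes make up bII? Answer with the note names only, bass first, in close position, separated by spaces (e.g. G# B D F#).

bII is the Neapolitan chord — a major triad on the lowered second degree. In Db major that root is Ebb.
So the chord is Ebb-Gb-Bbb, a major triad.

Ebb Gb Bbb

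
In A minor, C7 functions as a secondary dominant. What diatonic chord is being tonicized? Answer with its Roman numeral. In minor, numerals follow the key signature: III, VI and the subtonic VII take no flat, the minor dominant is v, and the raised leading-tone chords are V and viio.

VI

The chord is a dominant seventh chord on C.
A dominant resolves down a perfect fifth: C → F. In A minor, F is scale degree 6, i.e. VI.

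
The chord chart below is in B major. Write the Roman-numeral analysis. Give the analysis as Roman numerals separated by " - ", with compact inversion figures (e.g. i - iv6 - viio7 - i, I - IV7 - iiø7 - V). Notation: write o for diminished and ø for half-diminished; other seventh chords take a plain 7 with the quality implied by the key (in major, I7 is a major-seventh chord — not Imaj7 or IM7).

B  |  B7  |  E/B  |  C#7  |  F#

I - V7/IV - IV64 - V7/V - V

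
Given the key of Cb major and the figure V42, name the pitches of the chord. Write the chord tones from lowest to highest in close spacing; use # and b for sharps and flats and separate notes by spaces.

The numeral's case and figure indicate a dominant seventh chord. In Cb major its root, the fifth degree, is Gb.
That chord is spelled Gb-Bb-Db-Fb.
The figured bass 42 indicates third inversion, placing the seventh (Fb) in the bass: Fb-Gb-Bb-Db.

Fb Gb Bb Db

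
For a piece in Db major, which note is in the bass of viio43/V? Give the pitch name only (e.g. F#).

The applied chord viio43/V is rooted on G: G-Bb-Db-Fb.
The figure 43 means second inversion — the fifth is in the bass.

Db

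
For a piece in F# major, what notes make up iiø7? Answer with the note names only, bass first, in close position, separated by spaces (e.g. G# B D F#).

Scale degree 2 in F# major is G#; here the chord built on it is altered to a half-diminished seventh chord. iiø7 is the half-diminished supertonic seventh, borrowed from the parallel minor.
So the chord is G#-B-D-F#.

G# B D F#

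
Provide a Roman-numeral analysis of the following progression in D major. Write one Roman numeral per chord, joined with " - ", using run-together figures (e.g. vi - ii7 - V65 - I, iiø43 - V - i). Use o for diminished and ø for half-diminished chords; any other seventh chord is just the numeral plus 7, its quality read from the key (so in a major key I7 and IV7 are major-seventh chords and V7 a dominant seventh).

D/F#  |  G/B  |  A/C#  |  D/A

I6 - IV6 - V6 - I64

D/F#: root D is the tonic; major triad there is I6.
G/B has root G, degree 4 in D major, so IV6.
A/C# has root A, degree 5 in D major, so V6.
D/A: root D is the tonic; major triad there is I64.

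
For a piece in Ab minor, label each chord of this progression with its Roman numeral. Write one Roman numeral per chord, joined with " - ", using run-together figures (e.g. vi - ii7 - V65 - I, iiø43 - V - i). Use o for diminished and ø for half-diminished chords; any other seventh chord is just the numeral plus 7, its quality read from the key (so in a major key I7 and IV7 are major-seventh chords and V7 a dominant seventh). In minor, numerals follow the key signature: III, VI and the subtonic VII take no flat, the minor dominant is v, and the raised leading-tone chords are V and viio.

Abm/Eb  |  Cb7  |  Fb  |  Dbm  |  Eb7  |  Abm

Abm/Eb: root Ab is the tonic; minor triad there is i64.
Cb7: chromatic; Cb is V of VI, so V7/VI.
Fb: major triad on Fb = scale degree 6 → VI.
Dbm: minor triad on Db = scale degree 4 → iv.
Eb7: root Eb is the dominant; dominant seventh chord there is V7.
Abm: root Ab is the tonic; minor triad there is i.

i64 - V7/VI - VI - iv - V7 - i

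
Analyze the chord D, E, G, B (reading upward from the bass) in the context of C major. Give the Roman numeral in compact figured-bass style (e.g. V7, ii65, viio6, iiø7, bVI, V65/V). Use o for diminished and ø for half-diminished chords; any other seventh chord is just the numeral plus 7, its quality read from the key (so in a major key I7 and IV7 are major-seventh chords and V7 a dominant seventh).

iii42

The pitches E-G-B-D form a minor seventh chord rooted on E.
E is scale degree 3 in C major, and a minor seventh chord on that degree is written iii7.
With D in the bass the chord is in third inversion, so the figured bass is 42.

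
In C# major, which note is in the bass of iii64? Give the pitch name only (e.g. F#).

iii in C# major has root E#; the chord is E#-G#-B#.
The figure 64 means second inversion — the fifth is in the bass.

B#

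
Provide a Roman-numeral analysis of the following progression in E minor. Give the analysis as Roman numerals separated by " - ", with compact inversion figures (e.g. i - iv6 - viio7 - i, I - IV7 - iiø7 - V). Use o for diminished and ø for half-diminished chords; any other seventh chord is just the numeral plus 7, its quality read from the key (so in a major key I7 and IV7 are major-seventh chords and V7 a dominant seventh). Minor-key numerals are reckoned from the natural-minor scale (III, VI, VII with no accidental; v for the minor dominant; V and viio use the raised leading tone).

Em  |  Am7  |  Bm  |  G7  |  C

Em has root E, degree 1 in E minor, so i.
Am7: root A is the subdominant; minor seventh chord there is iv7.
Bm has root B, degree 5 in E minor, so v.
G7: a dominant seventh chord on G, the applied dominant of VI → V7/VI.
C has root C, degree 6 in E minor, so VI.

i - iv7 - v - V7/VI - VI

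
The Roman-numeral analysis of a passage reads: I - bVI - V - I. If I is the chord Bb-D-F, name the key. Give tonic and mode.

The chord Bb is a major triad rooted on Bb; its label is I.
If Bb is scale degree 1 and the mode makes that degree carry a major triad, the tonic is Bb and the mode is major.

Bb major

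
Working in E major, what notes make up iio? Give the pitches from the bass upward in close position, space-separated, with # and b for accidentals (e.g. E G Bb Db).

iio is the diminished supertonic triad, borrowed from the parallel minor. In E major that root is F#.
So the chord is F#-A-C.

F# A C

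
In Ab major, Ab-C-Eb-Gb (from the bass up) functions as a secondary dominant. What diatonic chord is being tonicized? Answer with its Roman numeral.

The chord is a dominant seventh chord on Ab.
A dominant resolves down a perfect fifth: Ab → Db. In Ab major, Db is scale degree 4, i.e. IV.

IV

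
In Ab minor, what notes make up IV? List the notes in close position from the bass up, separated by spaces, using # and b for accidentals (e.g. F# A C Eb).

Db F Ab

IV is the major subdominant, borrowed from the parallel major. In Ab minor that root is Db.
So the chord is Db-F-Ab.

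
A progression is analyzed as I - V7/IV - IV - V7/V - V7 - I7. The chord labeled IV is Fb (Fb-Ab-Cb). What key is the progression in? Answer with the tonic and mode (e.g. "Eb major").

The chord Fb is a major triad rooted on Fb; its label is IV.
Counting down 3 scale steps from Fb places the tonic on Cb; a major triad on degree 4 is diatonic only in major.

Cb major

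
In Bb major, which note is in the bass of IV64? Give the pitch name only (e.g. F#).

IV in Bb major has root Eb; the chord is Eb-G-Bb.
The figure 64 means second inversion — the fifth is in the bass.

Bb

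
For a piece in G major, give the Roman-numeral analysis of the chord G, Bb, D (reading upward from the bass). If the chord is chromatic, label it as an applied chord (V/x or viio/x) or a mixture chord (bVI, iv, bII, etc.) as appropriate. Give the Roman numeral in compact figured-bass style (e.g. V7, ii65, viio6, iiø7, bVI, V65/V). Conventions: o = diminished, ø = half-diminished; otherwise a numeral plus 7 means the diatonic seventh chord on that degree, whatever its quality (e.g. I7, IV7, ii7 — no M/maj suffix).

The pitches G-Bb-D form a minor triad rooted on G.
G is the first degree of G major. This is the minor tonic, borrowed from the parallel minor.

i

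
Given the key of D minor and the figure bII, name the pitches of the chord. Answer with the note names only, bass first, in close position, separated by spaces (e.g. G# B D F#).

bII is the Neapolitan chord — a major triad on the lowered second degree. In D minor that root is Eb.
So the chord is Eb-G-Bb, a major triad.

Eb G Bb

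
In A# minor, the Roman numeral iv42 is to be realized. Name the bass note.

C#

iv in A# minor has root D#; the chord is D#-F#-A#-C#.
The figure 42 means third inversion — the seventh is in the bass.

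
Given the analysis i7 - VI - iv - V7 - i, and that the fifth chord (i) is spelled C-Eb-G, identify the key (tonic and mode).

i is given as C-Eb-G — a minor triad with root C.
If C is scale degree 1 and the mode makes that degree carry a minor triad, the tonic is C and the mode is minor.

C minor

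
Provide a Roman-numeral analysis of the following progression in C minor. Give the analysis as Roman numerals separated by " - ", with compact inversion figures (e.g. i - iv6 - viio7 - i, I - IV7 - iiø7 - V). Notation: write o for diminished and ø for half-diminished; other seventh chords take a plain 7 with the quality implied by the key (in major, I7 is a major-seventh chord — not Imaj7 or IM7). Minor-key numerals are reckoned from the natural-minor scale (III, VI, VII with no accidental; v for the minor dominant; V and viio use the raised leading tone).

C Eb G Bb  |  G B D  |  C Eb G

C-Eb-G-Bb: minor seventh chord on C = scale degree 1 → i7.
G-B-D: root G is the dominant; major triad there is V.
C-Eb-G: root C is the tonic; minor triad there is i.

i7 - V - i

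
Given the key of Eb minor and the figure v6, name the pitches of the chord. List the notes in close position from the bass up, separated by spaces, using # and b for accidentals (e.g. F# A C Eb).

In Eb minor, the fifth degree is Bb, and the diatonic chord built there is a minor triad.
Stacking thirds from Bb gives Bb-Db-F.
The figured bass 6 indicates first inversion, placing the third (Db) in the bass: Db-F-Bb.

Db F Bb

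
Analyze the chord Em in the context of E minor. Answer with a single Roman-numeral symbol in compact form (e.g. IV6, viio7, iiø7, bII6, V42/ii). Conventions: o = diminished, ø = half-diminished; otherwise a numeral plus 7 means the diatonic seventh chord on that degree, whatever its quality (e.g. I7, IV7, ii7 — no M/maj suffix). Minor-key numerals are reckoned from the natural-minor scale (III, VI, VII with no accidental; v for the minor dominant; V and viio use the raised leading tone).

i

Stacked in thirds the chord is E-G-B: a minor triad on E.
In E minor, E is the tonic; the diatonic minor triad there is i.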